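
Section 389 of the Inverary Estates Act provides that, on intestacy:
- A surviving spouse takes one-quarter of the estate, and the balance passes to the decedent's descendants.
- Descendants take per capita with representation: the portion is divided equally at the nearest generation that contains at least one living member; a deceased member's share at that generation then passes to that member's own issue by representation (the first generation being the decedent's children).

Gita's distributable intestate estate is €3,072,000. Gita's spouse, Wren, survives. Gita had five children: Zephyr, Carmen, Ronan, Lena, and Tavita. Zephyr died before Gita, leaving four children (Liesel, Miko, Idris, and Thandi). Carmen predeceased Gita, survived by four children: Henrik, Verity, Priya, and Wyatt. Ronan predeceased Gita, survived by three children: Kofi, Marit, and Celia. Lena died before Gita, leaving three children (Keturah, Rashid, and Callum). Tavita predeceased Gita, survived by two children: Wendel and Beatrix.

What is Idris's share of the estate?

Wren takes one-quarter of €3,072,000 = €768,000. The remaining €2,304,000 passes to the descendants.
No child survives, so the initial division is made at the grandchildren's generation.
The descendants' portion (€2,304,000) is divided into 16 shares of €144,000: Liesel, Miko, Idris, Thandi, Henrik, Verity, Priya, Wyatt, Kofi, Marit, Celia, Keturah, Rashid, Callum, Wendel, and Beatrix each take €144,000.

Idris receives €144,000.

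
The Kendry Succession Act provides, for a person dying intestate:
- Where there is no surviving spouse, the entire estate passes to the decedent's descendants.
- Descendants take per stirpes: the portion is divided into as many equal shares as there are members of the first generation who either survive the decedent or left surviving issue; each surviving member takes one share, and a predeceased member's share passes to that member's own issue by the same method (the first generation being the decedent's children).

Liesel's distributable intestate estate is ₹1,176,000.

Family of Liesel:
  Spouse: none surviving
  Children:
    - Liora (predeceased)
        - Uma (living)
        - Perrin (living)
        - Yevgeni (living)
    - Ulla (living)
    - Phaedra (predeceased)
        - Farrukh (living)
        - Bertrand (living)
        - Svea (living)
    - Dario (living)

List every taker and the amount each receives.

The entire ₹1,176,000 passes to the descendants.
That amount (₹1,176,000) is divided into 4 shares of ₹294,000: Ulla and Dario each take ₹294,000; Liora's ₹294,000 share passes to Liora's issue; Phaedra's ₹294,000 share passes to Phaedra's issue.
Liora's share (₹294,000) is divided into 3 shares of ₹98,000: Uma, Perrin, and Yevgeni each take ₹98,000.
Phaedra's share (₹294,000) is divided into 3 shares of ₹98,000: Farrukh, Bertrand, and Svea each take ₹98,000.

Uma: ₹98,000; Perrin: ₹98,000; Yevgeni: ₹98,000; Ulla: ₹294,000; Farrukh: ₹98,000; Bertrand: ₹98,000; Svea: ₹98,000; Dario: ₹294,000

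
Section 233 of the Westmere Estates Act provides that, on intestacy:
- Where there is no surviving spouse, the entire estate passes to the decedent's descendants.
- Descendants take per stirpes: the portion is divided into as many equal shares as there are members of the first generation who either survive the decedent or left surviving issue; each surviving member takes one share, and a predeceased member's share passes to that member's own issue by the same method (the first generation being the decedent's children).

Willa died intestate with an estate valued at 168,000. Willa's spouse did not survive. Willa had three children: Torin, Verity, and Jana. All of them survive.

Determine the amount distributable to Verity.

Verity receives 56,000.

The entire 168,000 passes to the descendants.
That amount (168,000) is divided into 3 shares of 56,000: Torin, Verity, and Jana each take 56,000.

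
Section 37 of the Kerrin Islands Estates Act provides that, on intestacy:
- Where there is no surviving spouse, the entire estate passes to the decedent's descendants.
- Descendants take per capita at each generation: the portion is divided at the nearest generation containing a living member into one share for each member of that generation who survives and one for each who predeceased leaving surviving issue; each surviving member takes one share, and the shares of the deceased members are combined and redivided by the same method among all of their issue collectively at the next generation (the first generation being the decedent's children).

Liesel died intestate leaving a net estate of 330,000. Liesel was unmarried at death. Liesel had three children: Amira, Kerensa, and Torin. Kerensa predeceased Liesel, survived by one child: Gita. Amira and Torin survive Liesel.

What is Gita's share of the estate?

Gita receives 110,000.

The entire 330,000 passes to the descendants.
That amount (330,000) is divided at the children's generation into 3 shares of 110,000. Amira and Torin each take 110,000. The remaining share for the deceased Kerensa (110,000) is carried to the next generation.
That pool (110,000) passes entirely to Gita, the sole taker at the grandchildren's generation.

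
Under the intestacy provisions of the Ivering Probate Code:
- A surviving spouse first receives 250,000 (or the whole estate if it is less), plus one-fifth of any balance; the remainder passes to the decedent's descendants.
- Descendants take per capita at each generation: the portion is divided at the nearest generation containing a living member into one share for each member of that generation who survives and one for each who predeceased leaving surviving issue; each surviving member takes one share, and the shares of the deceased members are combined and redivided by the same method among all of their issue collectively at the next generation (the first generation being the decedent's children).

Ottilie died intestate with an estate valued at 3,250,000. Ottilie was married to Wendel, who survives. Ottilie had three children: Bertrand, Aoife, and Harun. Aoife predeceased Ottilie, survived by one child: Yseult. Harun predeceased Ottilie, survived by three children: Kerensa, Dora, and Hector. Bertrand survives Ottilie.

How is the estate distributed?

Wendel first takes 250,000, leaving a balance of 3,000,000. Wendel then takes one-fifth of the balance (600,000), for a total of 850,000. The remaining 2,400,000 passes to the descendants.
The descendants' portion (2,400,000) is divided at the children's generation into 3 shares of 800,000. Bertrand takes 800,000. The 2 shares of the deceased (Aoife and Harun) are combined into a pool of 1,600,000.
That pool (1,600,000) is divided at the grandchildren's generation equally among Yseult, Kerensa, Dora, and Hector: 400,000 each.

Wendel: 850,000; Bertrand: 800,000; Yseult: 400,000; Kerensa: 400,000; Dora: 400,000; Hector: 400,000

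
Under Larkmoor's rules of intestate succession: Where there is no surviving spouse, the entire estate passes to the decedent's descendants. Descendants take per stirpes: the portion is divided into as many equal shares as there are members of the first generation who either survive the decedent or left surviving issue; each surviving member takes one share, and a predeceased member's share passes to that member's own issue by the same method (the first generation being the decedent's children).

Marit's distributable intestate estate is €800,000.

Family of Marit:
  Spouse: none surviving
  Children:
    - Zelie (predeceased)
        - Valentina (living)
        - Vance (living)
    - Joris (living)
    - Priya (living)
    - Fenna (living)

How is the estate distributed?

The entire €800,000 passes to the descendants.
That amount (€800,000) is divided into 4 shares of €200,000: Joris, Priya, and Fenna each take €200,000; Zelie's €200,000 share passes to Zelie's issue.
Zelie's share (€200,000) is divided into 2 shares of €100,000: Valentina and Vance each take €100,000.

Valentina: €100,000; Vance: €100,000; Joris: €200,000; Priya: €200,000; Fenna: €200,000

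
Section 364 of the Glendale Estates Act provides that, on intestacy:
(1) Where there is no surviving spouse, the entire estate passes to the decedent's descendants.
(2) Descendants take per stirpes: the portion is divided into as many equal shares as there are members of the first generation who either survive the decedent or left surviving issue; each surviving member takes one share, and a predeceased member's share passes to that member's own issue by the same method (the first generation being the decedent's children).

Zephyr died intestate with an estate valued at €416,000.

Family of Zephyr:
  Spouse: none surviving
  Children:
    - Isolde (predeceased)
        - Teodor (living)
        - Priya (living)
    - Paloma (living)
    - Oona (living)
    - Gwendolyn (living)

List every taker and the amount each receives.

Teodor: €52,000; Priya: €52,000; Paloma: €104,000; Oona: €104,000; Gwendolyn: €104,000

The entire €416,000 passes to the descendants.
That amount (€416,000) is divided into 4 shares of €104,000: Paloma, Oona, and Gwendolyn each take €104,000; Isolde's €104,000 share passes to Isolde's issue.
Isolde's share (€104,000) is divided into 2 shares of €52,000: Teodor and Priya each take €52,000.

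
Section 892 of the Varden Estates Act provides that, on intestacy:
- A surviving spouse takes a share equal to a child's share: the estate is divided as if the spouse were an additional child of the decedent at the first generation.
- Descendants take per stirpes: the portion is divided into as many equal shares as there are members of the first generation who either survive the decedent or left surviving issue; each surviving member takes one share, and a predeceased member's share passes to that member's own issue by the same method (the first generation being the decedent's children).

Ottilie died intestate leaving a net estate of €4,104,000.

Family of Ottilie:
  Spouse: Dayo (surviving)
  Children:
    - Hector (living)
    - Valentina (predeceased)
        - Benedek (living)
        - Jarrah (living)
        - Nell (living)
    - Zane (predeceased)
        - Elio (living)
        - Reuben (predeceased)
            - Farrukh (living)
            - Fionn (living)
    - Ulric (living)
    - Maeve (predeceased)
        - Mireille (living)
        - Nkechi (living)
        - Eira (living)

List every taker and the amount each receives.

Dayo: €684,000; Hector: €684,000; Benedek: €228,000; Jarrah: €228,000; Nell: €228,000; Elio: €342,000; Farrukh: €171,000; Fionn: €171,000; Ulric: €684,000; Mireille: €228,000; Nkechi: €228,000; Eira: €228,000

The spouse counts as an additional share at the children's level, so there are 6 primary shares of €684,000. Dayo takes one such share (€684,000).
The children's combined portion (€3,420,000) is divided into 5 shares of €684,000: Hector and Ulric each take €684,000; Valentina's €684,000 share passes to Valentina's issue; Zane's €684,000 share passes to Zane's issue; Maeve's €684,000 share passes to Maeve's issue.
Valentina's share (€684,000) is divided into 3 shares of €228,000: Benedek, Jarrah, and Nell each take €228,000.
Zane's share (€684,000) is divided into 2 shares of €342,000: Elio takes €342,000; Reuben's €342,000 share passes to Reuben's issue.
Reuben's share (€342,000) is divided into 2 shares of €171,000: Farrukh and Fionn each take €171,000.
Maeve's share (€684,000) is divided into 3 shares of €228,000: Mireille, Nkechi, and Eira each take €228,000.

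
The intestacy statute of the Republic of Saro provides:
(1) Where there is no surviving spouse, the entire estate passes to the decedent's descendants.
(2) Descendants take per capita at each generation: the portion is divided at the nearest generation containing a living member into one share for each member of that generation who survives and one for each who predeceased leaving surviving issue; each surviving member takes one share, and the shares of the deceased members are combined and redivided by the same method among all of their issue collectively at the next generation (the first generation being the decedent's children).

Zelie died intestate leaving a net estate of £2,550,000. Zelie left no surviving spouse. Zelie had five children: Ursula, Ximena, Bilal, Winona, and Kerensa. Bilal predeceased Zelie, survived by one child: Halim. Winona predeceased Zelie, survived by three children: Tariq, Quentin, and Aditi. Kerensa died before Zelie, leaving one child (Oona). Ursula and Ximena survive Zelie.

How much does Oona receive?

Oona receives £306,000.

The entire £2,550,000 passes to the descendants.
That amount (£2,550,000) is divided at the children's generation into 5 shares of £510,000. Ursula and Ximena each take £510,000. The 3 shares of the deceased (Bilal, Winona, and Kerensa) are combined into a pool of £1,530,000.
That pool (£1,530,000) is divided at the grandchildren's generation equally among Halim, Tariq, Quentin, Aditi, and Oona: £306,000 each.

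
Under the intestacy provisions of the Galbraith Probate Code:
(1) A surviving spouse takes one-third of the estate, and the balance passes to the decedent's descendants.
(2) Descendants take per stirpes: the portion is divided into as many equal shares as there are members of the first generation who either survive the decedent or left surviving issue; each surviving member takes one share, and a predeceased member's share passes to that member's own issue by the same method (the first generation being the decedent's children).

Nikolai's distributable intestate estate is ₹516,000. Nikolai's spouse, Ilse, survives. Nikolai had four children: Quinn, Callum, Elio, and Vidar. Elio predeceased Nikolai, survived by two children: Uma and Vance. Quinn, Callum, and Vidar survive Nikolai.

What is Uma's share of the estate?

Ilse takes one-third of ₹516,000 = ₹172,000. The remaining ₹344,000 passes to the descendants.
The descendants' portion (₹344,000) is divided into 4 shares of ₹86,000: Quinn, Callum, and Vidar each take ₹86,000; Elio's ₹86,000 share passes to Elio's issue.
Elio's share (₹86,000) is divided into 2 shares of ₹43,000: Uma and Vance each take ₹43,000.

Uma receives ₹43,000.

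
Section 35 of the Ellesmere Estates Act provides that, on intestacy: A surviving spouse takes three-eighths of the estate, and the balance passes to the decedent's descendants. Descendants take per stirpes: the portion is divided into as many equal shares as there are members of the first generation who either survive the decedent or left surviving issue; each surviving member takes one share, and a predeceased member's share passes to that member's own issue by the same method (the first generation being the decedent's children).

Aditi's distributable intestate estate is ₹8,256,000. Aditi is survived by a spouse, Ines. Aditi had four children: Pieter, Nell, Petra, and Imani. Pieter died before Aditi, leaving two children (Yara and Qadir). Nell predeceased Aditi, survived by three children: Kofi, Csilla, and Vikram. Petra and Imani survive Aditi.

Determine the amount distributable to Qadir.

Ines takes three-eighths of ₹8,256,000 = ₹3,096,000. The remaining ₹5,160,000 passes to the descendants.
The descendants' portion (₹5,160,000) is divided into 4 shares of ₹1,290,000: Petra and Imani each take ₹1,290,000; Pieter's ₹1,290,000 share passes to Pieter's issue; Nell's ₹1,290,000 share passes to Nell's issue.
Pieter's share (₹1,290,000) is divided into 2 shares of ₹645,000: Yara and Qadir each take ₹645,000.
Nell's share (₹1,290,000) is divided into 3 shares of ₹430,000: Kofi, Csilla, and Vikram each take ₹430,000.

Qadir receives ₹645,000.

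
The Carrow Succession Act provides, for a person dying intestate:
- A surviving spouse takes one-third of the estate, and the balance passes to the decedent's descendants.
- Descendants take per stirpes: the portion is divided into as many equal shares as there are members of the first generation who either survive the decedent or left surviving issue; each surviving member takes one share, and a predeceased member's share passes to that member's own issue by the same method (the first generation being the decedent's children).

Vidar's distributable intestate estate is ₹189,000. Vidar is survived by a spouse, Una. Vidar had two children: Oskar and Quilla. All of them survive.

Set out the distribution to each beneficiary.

Una: ₹63,000; Oskar: ₹63,000; Quilla: ₹63,000

Una takes one-third of ₹189,000 = ₹63,000. The remaining ₹126,000 passes to the descendants.
The descendants' portion (₹126,000) is divided into 2 shares of ₹63,000: Oskar and Quilla each take ₹63,000.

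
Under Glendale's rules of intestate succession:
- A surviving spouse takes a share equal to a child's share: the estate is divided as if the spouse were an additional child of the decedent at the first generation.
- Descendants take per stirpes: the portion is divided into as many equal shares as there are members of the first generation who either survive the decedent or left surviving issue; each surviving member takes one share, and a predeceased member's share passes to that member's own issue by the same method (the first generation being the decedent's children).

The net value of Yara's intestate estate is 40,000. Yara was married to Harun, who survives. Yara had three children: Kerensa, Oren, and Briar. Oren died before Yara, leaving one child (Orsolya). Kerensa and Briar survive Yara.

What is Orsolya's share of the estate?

The spouse counts as an additional share at the children's level, so there are 4 primary shares of 10,000. Harun takes one such share (10,000).
The children's combined portion (30,000) is divided into 3 shares of 10,000: Kerensa and Briar each take 10,000; Oren's 10,000 share passes to Oren's issue.
Oren's share (10,000) passes entirely to Orsolya.

Orsolya receives 10,000.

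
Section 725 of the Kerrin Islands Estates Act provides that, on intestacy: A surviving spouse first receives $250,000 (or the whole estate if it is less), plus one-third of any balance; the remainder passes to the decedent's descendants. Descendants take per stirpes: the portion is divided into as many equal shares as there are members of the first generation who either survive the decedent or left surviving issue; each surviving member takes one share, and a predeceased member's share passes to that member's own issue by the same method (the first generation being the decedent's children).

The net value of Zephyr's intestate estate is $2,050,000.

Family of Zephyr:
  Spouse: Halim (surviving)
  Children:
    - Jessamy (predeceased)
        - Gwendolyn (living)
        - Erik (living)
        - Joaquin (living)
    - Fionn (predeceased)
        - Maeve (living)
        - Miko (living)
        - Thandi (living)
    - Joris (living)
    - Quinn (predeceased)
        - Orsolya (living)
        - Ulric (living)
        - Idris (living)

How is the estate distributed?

Halim first takes $250,000, leaving a balance of $1,800,000. Halim then takes one-third of the balance ($600,000), for a total of $850,000. The remaining $1,200,000 passes to the descendants.
The descendants' portion ($1,200,000) is divided into 4 shares of $300,000: Joris takes $300,000; Jessamy's $300,000 share passes to Jessamy's issue; Fionn's $300,000 share passes to Fionn's issue; Quinn's $300,000 share passes to Quinn's issue.
Jessamy's share ($300,000) is divided into 3 shares of $100,000: Gwendolyn, Erik, and Joaquin each take $100,000.
Fionn's share ($300,000) is divided into 3 shares of $100,000: Maeve, Miko, and Thandi each take $100,000.
Quinn's share ($300,000) is divided into 3 shares of $100,000: Orsolya, Ulric, and Idris each take $100,000.

Halim: $850,000; Gwendolyn: $100,000; Erik: $100,000; Joaquin: $100,000; Maeve: $100,000; Miko: $100,000; Thandi: $100,000; Joris: $300,000; Orsolya: $100,000; Ulric: $100,000; Idris: $100,000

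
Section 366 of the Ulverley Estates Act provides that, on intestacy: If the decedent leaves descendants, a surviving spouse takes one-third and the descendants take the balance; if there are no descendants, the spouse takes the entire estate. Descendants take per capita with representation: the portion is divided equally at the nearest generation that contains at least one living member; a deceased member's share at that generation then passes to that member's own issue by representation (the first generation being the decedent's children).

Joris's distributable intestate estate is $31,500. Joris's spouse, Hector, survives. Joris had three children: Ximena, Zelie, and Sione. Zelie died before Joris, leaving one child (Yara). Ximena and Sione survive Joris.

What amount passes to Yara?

Hector takes one-third of $31,500 = $10,500. The remaining $21,000 passes to the descendants.
The descendants' portion ($21,000) is divided into 3 shares of $7,000: Ximena and Sione each take $7,000; Zelie's $7,000 share passes to Zelie's issue.
Zelie's share ($7,000) passes entirely to Yara.

Yara receives $7,000.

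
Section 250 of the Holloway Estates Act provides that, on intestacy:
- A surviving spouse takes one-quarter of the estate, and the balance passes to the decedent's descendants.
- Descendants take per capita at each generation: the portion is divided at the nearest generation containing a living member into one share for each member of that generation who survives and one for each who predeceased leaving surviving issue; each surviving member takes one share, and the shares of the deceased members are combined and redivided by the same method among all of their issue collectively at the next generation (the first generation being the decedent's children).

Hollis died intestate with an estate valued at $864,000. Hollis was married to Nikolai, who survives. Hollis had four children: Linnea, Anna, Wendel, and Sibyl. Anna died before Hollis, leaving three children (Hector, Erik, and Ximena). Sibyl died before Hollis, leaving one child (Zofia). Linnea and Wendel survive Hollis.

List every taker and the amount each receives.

Nikolai takes one-quarter of $864,000 = $216,000. The remaining $648,000 passes to the descendants.
The descendants' portion ($648,000) is divided at the children's generation into 4 shares of $162,000. Linnea and Wendel each take $162,000. The 2 shares of the deceased (Anna and Sibyl) are combined into a pool of $324,000.
That pool ($324,000) is divided at the grandchildren's generation equally among Hector, Erik, Ximena, and Zofia: $81,000 each.

Nikolai: $216,000; Linnea: $162,000; Hector: $81,000; Erik: $81,000; Ximena: $81,000; Wendel: $162,000; Zofia: $81,000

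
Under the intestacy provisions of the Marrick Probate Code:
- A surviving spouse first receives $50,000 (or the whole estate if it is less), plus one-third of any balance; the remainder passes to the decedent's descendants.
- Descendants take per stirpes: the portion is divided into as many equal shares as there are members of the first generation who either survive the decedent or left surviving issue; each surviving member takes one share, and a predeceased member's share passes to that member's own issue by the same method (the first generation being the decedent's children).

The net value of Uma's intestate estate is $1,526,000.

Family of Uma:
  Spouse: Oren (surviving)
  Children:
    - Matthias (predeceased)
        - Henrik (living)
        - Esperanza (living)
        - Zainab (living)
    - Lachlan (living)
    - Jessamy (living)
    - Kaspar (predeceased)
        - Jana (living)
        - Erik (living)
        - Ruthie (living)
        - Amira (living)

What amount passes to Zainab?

Oren first takes $50,000, leaving a balance of $1,476,000. Oren then takes one-third of the balance ($492,000), for a total of $542,000. The remaining $984,000 passes to the descendants.
The descendants' portion ($984,000) is divided into 4 shares of $246,000: Lachlan and Jessamy each take $246,000; Matthias's $246,000 share passes to Matthias's issue; Kaspar's $246,000 share passes to Kaspar's issue.
Matthias's share ($246,000) is divided into 3 shares of $82,000: Henrik, Esperanza, and Zainab each take $82,000.
Kaspar's share ($246,000) is divided into 4 shares of $61,500: Jana, Erik, Ruthie, and Amira each take $61,500.

Zainab receives $82,000.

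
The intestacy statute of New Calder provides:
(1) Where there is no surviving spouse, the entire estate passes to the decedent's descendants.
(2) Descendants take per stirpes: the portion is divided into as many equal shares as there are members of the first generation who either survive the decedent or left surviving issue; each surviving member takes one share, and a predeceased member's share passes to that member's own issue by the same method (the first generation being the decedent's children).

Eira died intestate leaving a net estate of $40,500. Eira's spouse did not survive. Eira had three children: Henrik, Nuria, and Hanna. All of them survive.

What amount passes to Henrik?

Henrik receives $13,500.

The entire $40,500 passes to the descendants.
That amount ($40,500) is divided into 3 shares of $13,500: Henrik, Nuria, and Hanna each take $13,500.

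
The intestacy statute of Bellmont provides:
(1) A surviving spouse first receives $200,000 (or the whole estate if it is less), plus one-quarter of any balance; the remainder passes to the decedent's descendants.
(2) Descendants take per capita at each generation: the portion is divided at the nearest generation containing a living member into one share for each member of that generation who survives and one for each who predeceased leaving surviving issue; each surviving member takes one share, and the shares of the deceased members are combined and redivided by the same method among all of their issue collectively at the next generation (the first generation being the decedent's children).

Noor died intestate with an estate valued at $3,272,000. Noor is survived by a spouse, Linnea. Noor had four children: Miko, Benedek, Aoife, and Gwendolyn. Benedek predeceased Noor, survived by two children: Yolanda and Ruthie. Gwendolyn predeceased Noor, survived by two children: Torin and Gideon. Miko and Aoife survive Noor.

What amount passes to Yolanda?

Yolanda receives $288,000.

Linnea first takes $200,000, leaving a balance of $3,072,000. Linnea then takes one-quarter of the balance ($768,000), for a total of $968,000. The remaining $2,304,000 passes to the descendants.
The descendants' portion ($2,304,000) is divided at the children's generation into 4 shares of $576,000. Miko and Aoife each take $576,000. The 2 shares of the deceased (Benedek and Gwendolyn) are combined into a pool of $1,152,000.
That pool ($1,152,000) is divided at the grandchildren's generation equally among Yolanda, Ruthie, Torin, and Gideon: $288,000 each.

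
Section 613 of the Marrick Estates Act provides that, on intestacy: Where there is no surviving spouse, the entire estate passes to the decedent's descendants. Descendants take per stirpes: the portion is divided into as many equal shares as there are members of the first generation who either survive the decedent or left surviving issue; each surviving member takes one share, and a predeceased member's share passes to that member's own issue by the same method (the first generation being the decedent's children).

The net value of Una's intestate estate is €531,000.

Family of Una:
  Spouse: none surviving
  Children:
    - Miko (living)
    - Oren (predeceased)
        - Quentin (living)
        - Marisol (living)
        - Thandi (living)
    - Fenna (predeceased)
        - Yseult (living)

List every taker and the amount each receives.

The entire €531,000 passes to the descendants.
That amount (€531,000) is divided into 3 shares of €177,000: Miko takes €177,000; Oren's €177,000 share passes to Oren's issue; Fenna's €177,000 share passes to Fenna's issue.
Oren's share (€177,000) is divided into 3 shares of €59,000: Quentin, Marisol, and Thandi each take €59,000.
Fenna's share (€177,000) passes entirely to Yseult.

Miko: €177,000; Quentin: €59,000; Marisol: €59,000; Thandi: €59,000; Yseult: €177,000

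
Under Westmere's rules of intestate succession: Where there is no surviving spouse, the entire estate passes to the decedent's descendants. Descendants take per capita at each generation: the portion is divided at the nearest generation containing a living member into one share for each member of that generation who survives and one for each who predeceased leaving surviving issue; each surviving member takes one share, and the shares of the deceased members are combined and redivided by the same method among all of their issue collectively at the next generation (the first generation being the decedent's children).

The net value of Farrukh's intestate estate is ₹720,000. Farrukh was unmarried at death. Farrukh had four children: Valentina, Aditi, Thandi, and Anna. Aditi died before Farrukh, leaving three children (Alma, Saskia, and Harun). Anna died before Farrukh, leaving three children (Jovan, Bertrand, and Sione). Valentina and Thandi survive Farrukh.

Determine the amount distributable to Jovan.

Jovan receives ₹60,000.

The entire ₹720,000 passes to the descendants.
That amount (₹720,000) is divided at the children's generation into 4 shares of ₹180,000. Valentina and Thandi each take ₹180,000. The 2 shares of the deceased (Aditi and Anna) are combined into a pool of ₹360,000.
That pool (₹360,000) is divided at the grandchildren's generation equally among Alma, Saskia, Harun, Jovan, Bertrand, and Sione: ₹60,000 each.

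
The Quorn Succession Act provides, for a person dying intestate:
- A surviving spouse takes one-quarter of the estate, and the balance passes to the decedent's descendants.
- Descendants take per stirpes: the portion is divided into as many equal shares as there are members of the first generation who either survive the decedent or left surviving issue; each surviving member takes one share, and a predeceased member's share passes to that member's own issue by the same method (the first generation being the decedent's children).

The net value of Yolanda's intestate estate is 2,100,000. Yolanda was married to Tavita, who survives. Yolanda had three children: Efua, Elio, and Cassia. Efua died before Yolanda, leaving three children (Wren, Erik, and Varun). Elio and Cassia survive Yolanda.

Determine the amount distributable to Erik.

Tavita takes one-quarter of 2,100,000 = 525,000. The remaining 1,575,000 passes to the descendants.
The descendants' portion (1,575,000) is divided into 3 shares of 525,000: Elio and Cassia each take 525,000; Efua's 525,000 share passes to Efua's issue.
Efua's share (525,000) is divided into 3 shares of 175,000: Wren, Erik, and Varun each take 175,000.

Erik receives 175,000.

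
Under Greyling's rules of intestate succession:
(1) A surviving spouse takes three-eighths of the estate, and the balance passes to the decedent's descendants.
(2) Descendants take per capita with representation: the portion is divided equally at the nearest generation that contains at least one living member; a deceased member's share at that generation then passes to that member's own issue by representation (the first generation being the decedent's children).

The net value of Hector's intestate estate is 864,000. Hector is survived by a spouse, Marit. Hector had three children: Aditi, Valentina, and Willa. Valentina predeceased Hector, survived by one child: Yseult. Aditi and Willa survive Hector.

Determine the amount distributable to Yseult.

Yseult receives 180,000.

Marit takes three-eighths of 864,000 = 324,000. The remaining 540,000 passes to the descendants.
The descendants' portion (540,000) is divided into 3 shares of 180,000: Aditi and Willa each take 180,000; Valentina's 180,000 share passes to Valentina's issue.
Valentina's share (180,000) passes entirely to Yseult.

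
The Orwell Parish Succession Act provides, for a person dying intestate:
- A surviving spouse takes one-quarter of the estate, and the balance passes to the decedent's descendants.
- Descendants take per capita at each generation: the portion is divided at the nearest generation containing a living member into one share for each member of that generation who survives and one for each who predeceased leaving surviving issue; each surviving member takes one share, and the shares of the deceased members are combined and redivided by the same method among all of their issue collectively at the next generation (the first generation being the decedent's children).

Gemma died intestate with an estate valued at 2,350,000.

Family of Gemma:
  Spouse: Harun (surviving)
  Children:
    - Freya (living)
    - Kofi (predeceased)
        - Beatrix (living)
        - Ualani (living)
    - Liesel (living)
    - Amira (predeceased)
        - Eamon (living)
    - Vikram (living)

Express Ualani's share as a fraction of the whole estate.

Ualani receives 1/10 of the estate.

Harun takes one-quarter of 2,350,000 = 587,500. The remaining 1,762,500 passes to the descendants.
The descendants' portion (1,762,500) is divided at the children's generation into 5 shares of 352,500. Freya, Liesel, and Vikram each take 352,500. The 2 shares of the deceased (Kofi and Amira) are combined into a pool of 705,000.
That pool (705,000) is divided at the grandchildren's generation equally among Beatrix, Ualani, and Eamon: 235,000 each.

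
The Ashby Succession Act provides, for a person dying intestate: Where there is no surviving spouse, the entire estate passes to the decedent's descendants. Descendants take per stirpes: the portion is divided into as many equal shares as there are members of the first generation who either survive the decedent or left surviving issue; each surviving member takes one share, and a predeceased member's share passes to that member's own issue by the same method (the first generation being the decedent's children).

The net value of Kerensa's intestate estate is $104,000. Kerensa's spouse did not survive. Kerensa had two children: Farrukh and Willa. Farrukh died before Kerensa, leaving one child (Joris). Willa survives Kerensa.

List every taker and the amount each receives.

Joris: $52,000; Willa: $52,000

The entire $104,000 passes to the descendants.
That amount ($104,000) is divided into 2 shares of $52,000: Willa takes $52,000; Farrukh's $52,000 share passes to Farrukh's issue.
Farrukh's share ($52,000) passes entirely to Joris.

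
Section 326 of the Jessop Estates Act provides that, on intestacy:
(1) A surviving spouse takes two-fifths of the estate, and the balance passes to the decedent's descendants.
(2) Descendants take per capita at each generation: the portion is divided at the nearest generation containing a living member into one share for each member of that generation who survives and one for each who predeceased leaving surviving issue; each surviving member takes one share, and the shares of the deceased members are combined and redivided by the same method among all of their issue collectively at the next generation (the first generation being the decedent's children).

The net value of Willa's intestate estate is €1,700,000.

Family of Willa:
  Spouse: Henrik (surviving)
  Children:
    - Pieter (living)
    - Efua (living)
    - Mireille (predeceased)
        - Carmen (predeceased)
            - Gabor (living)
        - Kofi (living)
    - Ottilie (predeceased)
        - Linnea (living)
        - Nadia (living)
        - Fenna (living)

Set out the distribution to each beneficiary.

Henrik takes two-fifths of €1,700,000 = €680,000. The remaining €1,020,000 passes to the descendants.
The descendants' portion (€1,020,000) is divided at the children's generation into 4 shares of €255,000. Pieter and Efua each take €255,000. The 2 shares of the deceased (Mireille and Ottilie) are combined into a pool of €510,000.
That pool (€510,000) is divided at the grandchildren's generation into 5 shares of €102,000. Kofi, Linnea, Nadia, and Fenna each take €102,000. The remaining share for the deceased Carmen (€102,000) is carried to the next generation.
That pool (€102,000) passes entirely to Gabor, the sole taker at the great-grandchildren's generation.

Henrik: €680,000; Pieter: €255,000; Efua: €255,000; Gabor: €102,000; Kofi: €102,000; Linnea: €102,000; Nadia: €102,000; Fenna: €102,000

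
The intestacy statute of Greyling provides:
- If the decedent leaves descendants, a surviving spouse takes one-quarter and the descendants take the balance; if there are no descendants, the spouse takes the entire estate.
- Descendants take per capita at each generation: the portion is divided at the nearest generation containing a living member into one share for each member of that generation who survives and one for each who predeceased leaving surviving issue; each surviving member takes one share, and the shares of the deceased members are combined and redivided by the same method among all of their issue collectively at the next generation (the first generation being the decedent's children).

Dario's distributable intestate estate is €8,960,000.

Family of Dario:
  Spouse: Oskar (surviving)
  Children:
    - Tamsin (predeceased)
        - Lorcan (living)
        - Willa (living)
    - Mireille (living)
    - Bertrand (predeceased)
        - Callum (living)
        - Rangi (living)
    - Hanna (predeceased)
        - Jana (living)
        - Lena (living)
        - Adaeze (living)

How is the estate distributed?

Oskar takes one-quarter of €8,960,000 = €2,240,000. The remaining €6,720,000 passes to the descendants.
The descendants' portion (€6,720,000) is divided at the children's generation into 4 shares of €1,680,000. Mireille takes €1,680,000. The 3 shares of the deceased (Tamsin, Bertrand, and Hanna) are combined into a pool of €5,040,000.
That pool (€5,040,000) is divided at the grandchildren's generation equally among Lorcan, Willa, Callum, Rangi, Jana, Lena, and Adaeze: €720,000 each.

Oskar: €2,240,000; Lorcan: €720,000; Willa: €720,000; Mireille: €1,680,000; Callum: €720,000; Rangi: €720,000; Jana: €720,000; Lena: €720,000; Adaeze: €720,000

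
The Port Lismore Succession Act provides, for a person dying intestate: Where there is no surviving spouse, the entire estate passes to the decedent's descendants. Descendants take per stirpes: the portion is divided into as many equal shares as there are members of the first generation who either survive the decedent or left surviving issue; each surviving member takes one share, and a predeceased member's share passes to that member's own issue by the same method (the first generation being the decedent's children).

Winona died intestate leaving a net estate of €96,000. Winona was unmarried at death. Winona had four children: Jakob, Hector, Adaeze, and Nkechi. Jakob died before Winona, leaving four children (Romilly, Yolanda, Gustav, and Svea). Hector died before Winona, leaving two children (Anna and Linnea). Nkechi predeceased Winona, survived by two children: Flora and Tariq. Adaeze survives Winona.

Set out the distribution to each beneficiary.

The entire €96,000 passes to the descendants.
That amount (€96,000) is divided into 4 shares of €24,000: Adaeze takes €24,000; Jakob's €24,000 share passes to Jakob's issue; Hector's €24,000 share passes to Hector's issue; Nkechi's €24,000 share passes to Nkechi's issue.
Jakob's share (€24,000) is divided into 4 shares of €6,000: Romilly, Yolanda, Gustav, and Svea each take €6,000.
Hector's share (€24,000) is divided into 2 shares of €12,000: Anna and Linnea each take €12,000.
Nkechi's share (€24,000) is divided into 2 shares of €12,000: Flora and Tariq each take €12,000.

Romilly: €6,000; Yolanda: €6,000; Gustav: €6,000; Svea: €6,000; Anna: €12,000; Linnea: €12,000; Adaeze: €24,000; Flora: €12,000; Tariq: €12,000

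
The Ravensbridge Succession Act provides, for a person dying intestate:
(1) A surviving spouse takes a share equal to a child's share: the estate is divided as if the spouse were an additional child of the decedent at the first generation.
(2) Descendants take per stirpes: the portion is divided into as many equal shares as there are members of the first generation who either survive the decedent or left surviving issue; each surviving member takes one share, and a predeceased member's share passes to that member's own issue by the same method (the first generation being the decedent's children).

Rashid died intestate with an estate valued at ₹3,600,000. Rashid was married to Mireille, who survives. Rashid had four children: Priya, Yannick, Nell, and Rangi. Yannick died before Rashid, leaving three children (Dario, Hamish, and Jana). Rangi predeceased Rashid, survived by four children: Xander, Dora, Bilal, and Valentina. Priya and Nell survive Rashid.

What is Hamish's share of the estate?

The spouse counts as an additional share at the children's level, so there are 5 primary shares of ₹720,000. Mireille takes one such share (₹720,000).
The children's combined portion (₹2,880,000) is divided into 4 shares of ₹720,000: Priya and Nell each take ₹720,000; Yannick's ₹720,000 share passes to Yannick's issue; Rangi's ₹720,000 share passes to Rangi's issue.
Yannick's share (₹720,000) is divided into 3 shares of ₹240,000: Dario, Hamish, and Jana each take ₹240,000.
Rangi's share (₹720,000) is divided into 4 shares of ₹180,000: Xander, Dora, Bilal, and Valentina each take ₹180,000.

Hamish receives ₹240,000.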